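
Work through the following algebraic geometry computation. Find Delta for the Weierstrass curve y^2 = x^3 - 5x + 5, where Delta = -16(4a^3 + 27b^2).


Compute each component:
4a^3 = 4*(-5)^3 = 4*(-125) = -500
27b^2 = 27*5^2 = 27*25 = 675
4a^3 + 27b^2 = -500 + 675 = 175
Delta = -16*175 = -2800

-2800


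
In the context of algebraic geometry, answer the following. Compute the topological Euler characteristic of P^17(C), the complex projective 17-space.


The complex projective space P^17 has one cell in each even real dimension 0, 2, ..., 34.
The cohomology groups are H^{2k}(P^17) = Z for k = 0,...,17, and 0 otherwise.
Euler characteristic = sum of Betti numbers = 1 per even-dimensional cohomology group.
chi(P^17) = 17 + 1 = 18

18


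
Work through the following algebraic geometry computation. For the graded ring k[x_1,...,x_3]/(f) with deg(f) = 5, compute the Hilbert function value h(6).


For R = k[x_1,...,x_n]/(f) with f homogeneous of degree e:
The Hilbert series is (1 - t^e)/(1 - t)^n.
So h(d) = C(d+n-1, n-1) - C(d-e+n-1, n-1) for d >= e.
With n=3, e=5, d=6:
C(6+3-1, 3-1) = C(8, 2) = 28
C(6-5+3-1, 3-1) = C(3, 2) = 3
h(6) = 28 - 3 = 25

25


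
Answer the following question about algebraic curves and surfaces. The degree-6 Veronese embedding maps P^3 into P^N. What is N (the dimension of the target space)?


The Veronese embedding v_d: P^n -> P^N maps each point to all
degree-d monomials in n+1 homogeneous coordinates.
N = C(n+d, d) - 1
N = C(3+6, 6) - 1
N = C(9, 6) - 1
C(9, 6) = 84
N = 84 - 1 = 83

83


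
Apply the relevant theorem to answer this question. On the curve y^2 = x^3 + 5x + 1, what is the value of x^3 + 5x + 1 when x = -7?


Compute x^3 + 5x + 1 at x = -7:
x^3 = (-7)^3 = -343
5*x = 5*(-7) = -35
Sum: -343 - 35 + 1 = -377

-377


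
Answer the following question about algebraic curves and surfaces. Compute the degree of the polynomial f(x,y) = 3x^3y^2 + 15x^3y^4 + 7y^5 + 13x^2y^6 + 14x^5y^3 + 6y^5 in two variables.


Examine each term for its total degree (sum of exponents).
  Term '3x^3y^2' has total degree 3+2 = 5.
  Term '15x^3y^4' has total degree 3+4 = 7.
  Term '7y^5' has total degree 0+5 = 5.
  Term '13x^2y^6' has total degree 2+6 = 8.
  Term '14x^5y^3' has total degree 5+3 = 8.
  Term '6y^5' has total degree 0+5 = 5.
The maximum total degree among all terms is 8.

8


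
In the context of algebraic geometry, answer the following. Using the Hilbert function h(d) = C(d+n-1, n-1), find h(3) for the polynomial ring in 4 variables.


The Hilbert function for the polynomial ring in 4 variables is:
h(d) = C(d+n-1, n-1)
h(3) = C(3+4-1, 4-1) = C(6, 3)
= 6! / (3! * 3!)
= 20

20


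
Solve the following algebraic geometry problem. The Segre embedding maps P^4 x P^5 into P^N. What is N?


The Segre embedding maps P^m x P^n into P^N via
all products of coordinates from each factor.
N = (m+1)(n+1) - 1
N = (4+1)(5+1) - 1
N = 5*6 - 1
N = 30 - 1 = 29

29


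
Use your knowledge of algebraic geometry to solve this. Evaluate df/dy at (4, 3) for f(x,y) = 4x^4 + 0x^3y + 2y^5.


df/dy = 0*x^3 + 5*2*y^4
At (4,3): 0*4^3 + 5*2*3^4
= 0 + 810
= 810

810


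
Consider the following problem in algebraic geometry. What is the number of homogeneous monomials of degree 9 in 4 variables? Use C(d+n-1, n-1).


The number of degree-9 monomials in 4 variables is C(d+n-1, n-1).
= C(9+4-1, 4-1) = C(12, 3)
= 220

220


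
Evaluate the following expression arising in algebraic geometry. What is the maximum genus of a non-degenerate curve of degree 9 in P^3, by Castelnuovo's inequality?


Castelnuovo's bound: write d - 1 = m(r-1) + epsilon with 0 <= epsilon < r-1.
d - 1 = 9 - 1 = 8
r - 1 = 3 - 1 = 2
8 = 4*2 + 0, so m = 4, epsilon = 0
pi(d, r) = m(m-1)(r-1)/2 + m*epsilon
= 4*3*2/2 + 4*0
= 24/2 + 0
= 12 + 0 = 12

12


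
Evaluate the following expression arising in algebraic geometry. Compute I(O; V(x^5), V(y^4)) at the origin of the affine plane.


The intersection multiplicity of V(x^a) and V(y^b) at the origin is:
I(O; V(x^5), V(y^4)) = dim_k(k[x,y]/(x^5, y^4))
A basis for k[x,y]/(x^5, y^4) is the set of monomials x^i * y^j
where 0 <= i < 5 and 0 <= j < 4.
The number of such monomials is 5 * 4 = 20

20


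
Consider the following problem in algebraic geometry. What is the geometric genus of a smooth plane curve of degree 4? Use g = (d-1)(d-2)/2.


Using the genus formula for smooth plane curves:
g = (d-1)(d-2)/2
g = (4-1)(4-2)/2
g = 3*2/2
g = 6/2 = 3

3


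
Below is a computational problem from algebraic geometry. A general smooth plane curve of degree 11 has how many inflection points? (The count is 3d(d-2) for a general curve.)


For a general smooth plane curve C of degree d, the inflection points are
the intersection of C with its Hessian curve, which has degree 3(d-2).
By Bezout, the total intersection number is d * 3(d-2) = 11 * 27 = 297.
For a general curve every flex is ordinary, so each contributes
multiplicity 1 to C·Hess(C), and the number of distinct inflection
points is 3d(d-2).
Inflection points = 3*11*(11-2) = 3*11*9 = 297

297


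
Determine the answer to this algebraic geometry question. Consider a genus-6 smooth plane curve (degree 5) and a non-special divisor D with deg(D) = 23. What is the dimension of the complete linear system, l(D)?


First, compute the genus of a smooth plane curve of degree 5:
g = (d-1)(d-2)/2 = (5-1)(5-2)/2 = 6
For a non-special divisor D (i.e., h^1(D) = 0), Riemann-Roch gives:
l(D) = deg(D) - g + 1
Since deg(D) = 23 >= 2g - 1 = 11, D is non-special.
l(D) = 23 - 6 + 1 = 18

18


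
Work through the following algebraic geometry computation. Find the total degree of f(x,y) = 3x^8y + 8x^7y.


Examine each term for its total degree (sum of exponents).
  Term '3x^8y' has total degree 8+1 = 9.
  Term '8x^7y' has total degree 7+1 = 8.
The maximum total degree among all terms is 9.

9


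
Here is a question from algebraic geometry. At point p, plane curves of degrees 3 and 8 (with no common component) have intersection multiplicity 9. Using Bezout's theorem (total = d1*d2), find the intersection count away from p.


By Bezout's theorem, the total intersection number is d1 * d2.
Total = 3 * 8 = 24
Intersection multiplicity at p = 9
Remaining intersections = 24 - 9 = 15

15


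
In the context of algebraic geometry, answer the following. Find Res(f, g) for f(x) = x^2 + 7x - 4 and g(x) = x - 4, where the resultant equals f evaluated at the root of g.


For Res(f, x - c), we evaluate f at x = c.
f(4) = 4^2 + 7*4 - 4
= 16 + 28 - 4
= 44 - 4 = 40
Res(f, g) = 40

40


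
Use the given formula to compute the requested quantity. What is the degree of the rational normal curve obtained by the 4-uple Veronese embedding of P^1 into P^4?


The rational normal curve in P^4 is the image of P^1 under the 4-uple Veronese.
A general hyperplane in P^4 pulls back to a degree-4 form on P^1, which has 4 zeros,
so the curve meets a general hyperplane in 4 points. Degree = 4.

4


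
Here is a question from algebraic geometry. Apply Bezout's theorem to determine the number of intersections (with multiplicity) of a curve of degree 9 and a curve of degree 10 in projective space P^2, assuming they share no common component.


Bezout's theorem states the intersection count equals the product of degrees.
Intersection count = 9 * 10 = 90

90


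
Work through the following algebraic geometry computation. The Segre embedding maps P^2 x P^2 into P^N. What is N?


The Segre embedding maps P^m x P^n into P^N via
all products of coordinates from each factor.
N = (m+1)(n+1) - 1
N = (2+1)(2+1) - 1
N = 3*3 - 1
N = 9 - 1 = 8

8


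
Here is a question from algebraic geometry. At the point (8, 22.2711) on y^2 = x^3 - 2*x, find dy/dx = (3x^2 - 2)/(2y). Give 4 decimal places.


Using implicit differentiation of y^2 = x^3 - 2*x:
2y * dy/dx = 3x^2 - 2
dy/dx = (3x^2 - 2)/(2y)
Numerator: 3*8^2 - 2 = 190
Denominator: 2*22.2711 = 44.5422
dy/dx = 190/44.5422 = 4.2656

4.2656


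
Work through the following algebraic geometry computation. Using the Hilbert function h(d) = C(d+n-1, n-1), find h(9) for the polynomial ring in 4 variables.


The Hilbert function for the polynomial ring in 4 variables is:
h(d) = C(d+n-1, n-1)
h(9) = C(9+4-1, 4-1) = C(12, 3)
= 12! / (3! * 9!)
= 220

220


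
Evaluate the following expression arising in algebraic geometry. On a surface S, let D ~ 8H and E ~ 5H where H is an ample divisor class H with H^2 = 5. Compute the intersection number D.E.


Using bilinearity of the intersection pairing on a surface S:
(aH).(bH) = ab * (H.H)
We have H^2 = 5.
D.E = (8H).(5H) = 8*5*5
= 40*5
= 200

200


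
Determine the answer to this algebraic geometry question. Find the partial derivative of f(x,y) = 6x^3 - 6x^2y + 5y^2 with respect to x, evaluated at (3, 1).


df/dx = 3*6*x^2 + 2*(-6)*x^1*y
At (3,1): 3*6*3^2 + 2*(-6)*3^1*1
= 162 - 36
= 126

126


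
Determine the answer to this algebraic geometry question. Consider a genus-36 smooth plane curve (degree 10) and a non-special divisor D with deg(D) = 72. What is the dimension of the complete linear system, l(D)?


First, compute the genus of a smooth plane curve of degree 10:
g = (d-1)(d-2)/2 = (10-1)(10-2)/2 = 36
For a non-special divisor D (i.e., h^1(D) = 0), Riemann-Roch gives:
l(D) = deg(D) - g + 1
Since deg(D) = 72 >= 2g - 1 = 71, D is non-special.
l(D) = 72 - 36 + 1 = 37

37


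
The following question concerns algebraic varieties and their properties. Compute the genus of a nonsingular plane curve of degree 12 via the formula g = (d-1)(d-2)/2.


Using the genus formula for smooth plane curves:
g = (d-1)(d-2)/2
g = (12-1)(12-2)/2
g = 11*10/2
g = 110/2 = 55

55


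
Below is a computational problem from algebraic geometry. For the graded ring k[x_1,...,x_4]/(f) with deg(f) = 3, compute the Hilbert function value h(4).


For R = k[x_1,...,x_n]/(f) with f homogeneous of degree e:
The Hilbert series is (1 - t^e)/(1 - t)^n.
So h(d) = C(d+n-1, n-1) - C(d-e+n-1, n-1) for d >= e.
With n=4, e=3, d=4:
C(4+4-1, 4-1) = C(7, 3) = 35
C(4-3+4-1, 4-1) = C(4, 3) = 4
h(4) = 35 - 4 = 31

31


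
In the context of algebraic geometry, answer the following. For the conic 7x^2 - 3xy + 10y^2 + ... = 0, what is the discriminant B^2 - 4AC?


The discriminant of a conic Ax^2 + Bxy + Cy^2 + ... = 0 is B^2 - 4AC.
B^2 = (-3)^2 = 9
4AC = 4*7*10 = 280
Discriminant = 9 - 280 = -271

-271


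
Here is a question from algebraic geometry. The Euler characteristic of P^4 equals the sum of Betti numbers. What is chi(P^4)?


The complex projective space P^4 has one cell in each even real dimension 0, 2, ..., 8.
The cohomology groups are H^{2k}(P^4) = Z for k = 0,...,4, and 0 otherwise.
Euler characteristic = sum of Betti numbers = 1 per even-dimensional cohomology group.
chi(P^4) = 4 + 1 = 5

5


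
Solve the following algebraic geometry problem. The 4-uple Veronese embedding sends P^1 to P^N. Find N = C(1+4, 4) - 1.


The Veronese embedding v_d: P^n -> P^N maps each point to all
degree-d monomials in n+1 homogeneous coordinates.
N = C(n+d, d) - 1
N = C(1+4, 4) - 1
N = C(5, 4) - 1
C(5, 4) = 5
N = 5 - 1 = 4

4


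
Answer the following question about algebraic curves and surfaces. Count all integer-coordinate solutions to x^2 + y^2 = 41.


Systematically check integer values of x where x^2 <= 41.
For each valid x, check if 41 - x^2 is a perfect square.
x=4: 41 - 16 = 25, sqrt = 5 (valid)
x=5: 41 - 25 = 16, sqrt = 4 (valid)
Total integer solutions found: 8

8


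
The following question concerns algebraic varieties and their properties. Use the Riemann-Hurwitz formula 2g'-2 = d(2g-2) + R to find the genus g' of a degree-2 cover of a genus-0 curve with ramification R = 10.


Riemann-Hurwitz formula: 2g' - 2 = d(2g - 2) + R
Given: d = 2, g = 0, R = 10
2g' - 2 = 2*(2*0 - 2) + 10
2g' - 2 = 2*(-2) + 10
2g' - 2 = -4 + 10 = 6
2g' = 8
g' = 4

4


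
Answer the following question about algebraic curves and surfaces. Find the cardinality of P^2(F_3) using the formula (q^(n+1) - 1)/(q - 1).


P^2(F_3) has (q^(n+1) - 1)/(q - 1) points.
= 3^2 + 3^1 + 3^0
= 9 + 3 + 1
= 13

13


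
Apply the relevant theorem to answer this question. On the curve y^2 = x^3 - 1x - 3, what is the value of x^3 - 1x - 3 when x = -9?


Compute x^3 - 1x - 3 at x = -9:
x^3 = (-9)^3 = -729
(-1)*x = (-1)*(-9) = 9
Sum: -729 + 9 - 3 = -723

-723


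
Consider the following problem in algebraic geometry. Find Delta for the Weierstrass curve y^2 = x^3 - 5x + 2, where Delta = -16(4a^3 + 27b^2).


Compute each component:
4a^3 = 4*(-5)^3 = 4*(-125) = -500
27b^2 = 27*2^2 = 27*4 = 108
4a^3 + 27b^2 = -500 + 108 = -392
Delta = -16*(-392) = 6272

6272


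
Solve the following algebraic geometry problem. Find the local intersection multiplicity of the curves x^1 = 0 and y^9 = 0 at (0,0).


The intersection multiplicity of V(x^a) and V(y^b) at the origin is:
I(O; V(x^1), V(y^9)) = dim_k(k[x,y]/(x^1, y^9))
A basis for k[x,y]/(x^1, y^9) is the set of monomials x^i * y^j
where 0 <= i < 1 and 0 <= j < 9.
The number of such monomials is 1 * 9 = 9

9


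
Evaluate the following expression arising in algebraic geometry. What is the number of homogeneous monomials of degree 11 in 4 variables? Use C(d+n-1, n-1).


The number of degree-11 monomials in 4 variables is C(d+n-1, n-1).
= C(11+4-1, 4-1) = C(14, 3)
= 364

364


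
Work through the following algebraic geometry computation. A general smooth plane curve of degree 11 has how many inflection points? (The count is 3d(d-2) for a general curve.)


For a general smooth plane curve C of degree d, the inflection points are
the intersection of C with its Hessian curve, which has degree 3(d-2).
By Bezout, the total intersection number is d * 3(d-2) = 11 * 27 = 297.
For a general curve every flex is ordinary, so each contributes
multiplicity 1 to C·Hess(C), and the number of distinct inflection
points is 3d(d-2).
Inflection points = 3*11*(11-2) = 3*11*9 = 297

297


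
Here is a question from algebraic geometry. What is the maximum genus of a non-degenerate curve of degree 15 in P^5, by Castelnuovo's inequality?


Castelnuovo's bound: write d - 1 = m(r-1) + epsilon with 0 <= epsilon < r-1.
d - 1 = 15 - 1 = 14
r - 1 = 5 - 1 = 4
14 = 3*4 + 2, so m = 3, epsilon = 2
pi(d, r) = m(m-1)(r-1)/2 + m*epsilon
= 3*2*4/2 + 3*2
= 24/2 + 6
= 12 + 6 = 18

18


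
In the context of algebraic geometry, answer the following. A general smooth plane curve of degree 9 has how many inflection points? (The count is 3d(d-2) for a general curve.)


For a general smooth plane curve C of degree d, the inflection points are
the intersection of C with its Hessian curve, which has degree 3(d-2).
By Bezout, the total intersection number is d * 3(d-2) = 9 * 21 = 189.
For a general curve every flex is ordinary, so each contributes
multiplicity 1 to C·Hess(C), and the number of distinct inflection
points is 3d(d-2).
Inflection points = 3*9*(9-2) = 3*9*7 = 189

189


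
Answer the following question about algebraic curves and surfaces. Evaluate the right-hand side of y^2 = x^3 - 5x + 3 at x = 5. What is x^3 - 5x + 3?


Compute x^3 - 5x + 3 at x = 5:
x^3 = 5^3 = 125
(-5)*x = (-5)*5 = -25
Sum: 125 - 25 + 3 = 103

103


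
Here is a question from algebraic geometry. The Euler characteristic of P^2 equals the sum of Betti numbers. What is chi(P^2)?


The complex projective space P^2 has one cell in each even real dimension 0, 2, ..., 4.
The cohomology groups are H^{2k}(P^2) = Z for k = 0,...,2, and 0 otherwise.
Euler characteristic = sum of Betti numbers = 1 per even-dimensional cohomology group.
chi(P^2) = 2 + 1 = 3

3


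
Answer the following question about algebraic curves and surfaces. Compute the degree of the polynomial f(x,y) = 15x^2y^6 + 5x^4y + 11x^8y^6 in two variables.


Examine each term for its total degree (sum of exponents).
  Term '15x^2y^6' has total degree 2+6 = 8.
  Term '5x^4y' has total degree 4+1 = 5.
  Term '11x^8y^6' has total degree 8+6 = 14.
The maximum total degree among all terms is 14.

14


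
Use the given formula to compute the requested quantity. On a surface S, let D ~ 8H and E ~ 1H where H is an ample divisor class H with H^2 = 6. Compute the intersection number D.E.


Using bilinearity of the intersection pairing on a surface S:
(aH).(bH) = ab * (H.H)
We have H^2 = 6.
D.E = (8H).(1H) = 8*1*6
= 8*6
= 48

48


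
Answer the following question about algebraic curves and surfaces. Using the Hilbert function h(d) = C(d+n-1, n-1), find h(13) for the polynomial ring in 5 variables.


The Hilbert function for the polynomial ring in 5 variables is:
h(d) = C(d+n-1, n-1)
h(13) = C(13+5-1, 5-1) = C(17, 4)
= 17! / (4! * 13!)
= 2380

2380


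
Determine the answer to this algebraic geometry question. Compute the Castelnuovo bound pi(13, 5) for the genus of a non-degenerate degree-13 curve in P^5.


Castelnuovo's bound: write d - 1 = m(r-1) + epsilon with 0 <= epsilon < r-1.
d - 1 = 13 - 1 = 12
r - 1 = 5 - 1 = 4
12 = 3*4 + 0, so m = 3, epsilon = 0
pi(d, r) = m(m-1)(r-1)/2 + m*epsilon
= 3*2*4/2 + 3*0
= 24/2 + 0
= 12 + 0 = 12

12


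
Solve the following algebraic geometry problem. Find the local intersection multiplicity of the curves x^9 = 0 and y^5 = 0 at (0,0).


The intersection multiplicity of V(x^a) and V(y^b) at the origin is:
I(O; V(x^9), V(y^5)) = dim_k(k[x,y]/(x^9, y^5))
A basis for k[x,y]/(x^9, y^5) is the set of monomials x^i * y^j
where 0 <= i < 9 and 0 <= j < 5.
The number of such monomials is 9 * 5 = 45

45


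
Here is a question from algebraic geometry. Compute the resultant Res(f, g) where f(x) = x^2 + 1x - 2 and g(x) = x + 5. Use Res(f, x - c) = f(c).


For Res(f, x - c), we evaluate f at x = c.
f(-5) = (-5)^2 + 1*(-5) - 2
= 25 - 5 - 2
= 20 - 2 = 18
Res(f, g) = 18

18


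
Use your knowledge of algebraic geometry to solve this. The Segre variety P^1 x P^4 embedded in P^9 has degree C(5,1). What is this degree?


The degree of the Segre variety P^1 x P^4 is C(m+n, m).
= C(5, 1)
= 5

5


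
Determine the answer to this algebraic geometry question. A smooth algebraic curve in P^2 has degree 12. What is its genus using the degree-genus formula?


Using the genus formula for smooth plane curves:
g = (d-1)(d-2)/2
g = (12-1)(12-2)/2
g = 11*10/2
g = 110/2 = 55

55


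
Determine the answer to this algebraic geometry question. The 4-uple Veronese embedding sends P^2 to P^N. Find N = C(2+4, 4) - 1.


The Veronese embedding v_d: P^n -> P^N maps each point to all
degree-d monomials in n+1 homogeneous coordinates.
N = C(n+d, d) - 1
N = C(2+4, 4) - 1
N = C(6, 4) - 1
C(6, 4) = 15
N = 15 - 1 = 14

14


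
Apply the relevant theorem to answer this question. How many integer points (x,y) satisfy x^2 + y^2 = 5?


Systematically check integer values of x where x^2 <= 5.
For each valid x, check if 5 - x^2 is a perfect square.
x=1: 5 - 1 = 4, sqrt = 2 (valid)
x=2: 5 - 4 = 1, sqrt = 1 (valid)
Total integer solutions found: 8

8


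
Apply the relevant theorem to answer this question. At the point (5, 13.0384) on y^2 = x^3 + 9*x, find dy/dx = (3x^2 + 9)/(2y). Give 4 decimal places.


Using implicit differentiation of y^2 = x^3 + 9*x:
2y * dy/dx = 3x^2 + 9
dy/dx = (3x^2 + 9)/(2y)
Numerator: 3*5^2 + 9 = 84
Denominator: 2*13.0384 = 26.0768
dy/dx = 84/26.0768 = 3.2213

3.2213


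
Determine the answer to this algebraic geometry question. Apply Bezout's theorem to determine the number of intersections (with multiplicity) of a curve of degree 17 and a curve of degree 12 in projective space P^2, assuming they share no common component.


Bezout's theorem states the intersection count equals the product of degrees.
Intersection count = 17 * 12 = 204

204


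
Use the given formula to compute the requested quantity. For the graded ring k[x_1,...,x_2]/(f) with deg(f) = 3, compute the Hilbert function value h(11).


For R = k[x_1,...,x_n]/(f) with f homogeneous of degree e:
The Hilbert series is (1 - t^e)/(1 - t)^n.
So h(d) = C(d+n-1, n-1) - C(d-e+n-1, n-1) for d >= e.
With n=2, e=3, d=11:
C(11+2-1, 2-1) = C(12, 1) = 12
C(11-3+2-1, 2-1) = C(9, 1) = 9
h(11) = 12 - 9 = 3

3


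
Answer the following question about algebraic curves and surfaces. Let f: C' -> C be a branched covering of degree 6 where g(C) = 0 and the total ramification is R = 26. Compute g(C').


Riemann-Hurwitz formula: 2g' - 2 = d(2g - 2) + R
Given: d = 6, g = 0, R = 26
2g' - 2 = 6*(2*0 - 2) + 26
2g' - 2 = 6*(-2) + 26
2g' - 2 = -12 + 26 = 14
2g' = 16
g' = 8

8


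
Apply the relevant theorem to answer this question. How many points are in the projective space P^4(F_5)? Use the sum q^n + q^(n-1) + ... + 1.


P^4(F_5) has (q^(n+1) - 1)/(q - 1) points.
= 5^4 + 5^3 + 5^2 + 5^1 + 5^0
= 625 + 125 + 25 + 5 + 1
= 781

781


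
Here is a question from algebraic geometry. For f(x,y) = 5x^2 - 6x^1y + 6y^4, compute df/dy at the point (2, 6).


df/dy = (-6)*x^1 + 4*6*y^3
At (2,6): (-6)*2^1 + 4*6*6^3
= -12 + 5184
= 5172

5172


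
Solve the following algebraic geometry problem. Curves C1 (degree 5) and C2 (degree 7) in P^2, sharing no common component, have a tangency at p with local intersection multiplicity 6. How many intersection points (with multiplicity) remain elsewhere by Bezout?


By Bezout's theorem, the total intersection number is d1 * d2.
Total = 5 * 7 = 35
Intersection multiplicity at p = 6
Remaining intersections = 35 - 6 = 29

29


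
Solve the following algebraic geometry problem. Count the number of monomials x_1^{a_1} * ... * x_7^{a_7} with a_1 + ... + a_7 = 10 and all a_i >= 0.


The number of degree-10 monomials in 7 variables is C(d+n-1, n-1).
= C(10+7-1, 7-1) = C(16, 6)
= 8008

8008


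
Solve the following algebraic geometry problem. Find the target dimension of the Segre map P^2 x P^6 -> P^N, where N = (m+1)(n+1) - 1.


The Segre embedding maps P^m x P^n into P^N via
all products of coordinates from each factor.
N = (m+1)(n+1) - 1
N = (2+1)(6+1) - 1
N = 3*7 - 1
N = 21 - 1 = 20

20


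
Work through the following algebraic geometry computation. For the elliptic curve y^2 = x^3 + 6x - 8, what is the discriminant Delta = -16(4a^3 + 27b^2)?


Compute each component:
4a^3 = 4*6^3 = 4*216 = 864
27b^2 = 27*(-8)^2 = 27*64 = 1728
4a^3 + 27b^2 = 864 + 1728 = 2592
Delta = -16*2592 = -41472

-41472


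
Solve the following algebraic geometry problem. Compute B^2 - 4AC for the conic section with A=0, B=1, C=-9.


The discriminant of a conic Ax^2 + Bxy + Cy^2 + ... = 0 is B^2 - 4AC.
B^2 = 1^2 = 1
4AC = 4*0*(-9) = 0
Discriminant = 1 + 0 = 1

1


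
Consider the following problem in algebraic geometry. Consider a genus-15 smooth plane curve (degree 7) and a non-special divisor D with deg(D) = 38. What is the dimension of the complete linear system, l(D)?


First, compute the genus of a smooth plane curve of degree 7:
g = (d-1)(d-2)/2 = (7-1)(7-2)/2 = 15
For a non-special divisor D (i.e., h^1(D) = 0), Riemann-Roch gives:
l(D) = deg(D) - g + 1
Since deg(D) = 38 >= 2g - 1 = 29, D is non-special.
l(D) = 38 - 15 + 1 = 24

24


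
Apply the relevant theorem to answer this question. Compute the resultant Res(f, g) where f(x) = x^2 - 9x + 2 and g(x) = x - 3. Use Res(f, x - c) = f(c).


For Res(f, x - c), we evaluate f at x = c.
f(3) = 3^2 - 9*3 + 2
= 9 - 27 + 2
= -18 + 2 = -16
Res(f, g) = -16

-16


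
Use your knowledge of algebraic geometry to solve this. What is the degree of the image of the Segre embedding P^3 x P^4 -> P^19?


The degree of the Segre variety P^3 x P^4 is C(m+n, m).
= C(7, 3)
= 35

35


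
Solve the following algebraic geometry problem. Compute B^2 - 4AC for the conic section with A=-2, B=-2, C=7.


The discriminant of a conic Ax^2 + Bxy + Cy^2 + ... = 0 is B^2 - 4AC.
B^2 = (-2)^2 = 4
4AC = 4*(-2)*7 = -56
Discriminant = 4 + 56 = 60

60


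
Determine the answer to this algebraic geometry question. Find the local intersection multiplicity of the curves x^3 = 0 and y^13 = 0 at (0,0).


The intersection multiplicity of V(x^a) and V(y^b) at the origin is:
I(O; V(x^3), V(y^13)) = dim_k(k[x,y]/(x^3, y^13))
A basis for k[x,y]/(x^3, y^13) is the set of monomials x^i * y^j
where 0 <= i < 3 and 0 <= j < 13.
The number of such monomials is 3 * 13 = 39

39


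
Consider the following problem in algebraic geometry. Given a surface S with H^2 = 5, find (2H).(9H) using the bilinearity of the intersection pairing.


Using bilinearity of the intersection pairing on a surface S:
(aH).(bH) = ab * (H.H)
We have H^2 = 5.
D.E = (2H).(9H) = 2*9*5
= 18*5
= 90

90


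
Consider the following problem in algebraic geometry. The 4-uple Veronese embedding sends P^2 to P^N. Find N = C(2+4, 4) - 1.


The Veronese embedding v_d: P^n -> P^N maps each point to all
degree-d monomials in n+1 homogeneous coordinates.
N = C(n+d, d) - 1
N = C(2+4, 4) - 1
N = C(6, 4) - 1
C(6, 4) = 15
N = 15 - 1 = 14

14


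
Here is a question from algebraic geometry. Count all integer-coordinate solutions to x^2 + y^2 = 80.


Systematically check integer values of x where x^2 <= 80.
For each valid x, check if 80 - x^2 is a perfect square.
x=4: 80 - 16 = 64, sqrt = 8 (valid)
x=8: 80 - 64 = 16, sqrt = 4 (valid)
Total integer solutions found: 8

8


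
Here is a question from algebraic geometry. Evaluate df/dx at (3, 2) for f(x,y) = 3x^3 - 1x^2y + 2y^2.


df/dx = 3*3*x^2 + 2*(-1)*x^1*y
At (3,2): 3*3*3^2 + 2*(-1)*3^1*2
= 81 - 12
= 69

69


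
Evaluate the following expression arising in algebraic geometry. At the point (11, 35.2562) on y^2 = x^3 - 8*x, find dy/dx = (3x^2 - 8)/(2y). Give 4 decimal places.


Using implicit differentiation of y^2 = x^3 - 8*x:
2y * dy/dx = 3x^2 - 8
dy/dx = (3x^2 - 8)/(2y)
Numerator: 3*11^2 - 8 = 355
Denominator: 2*35.2562 = 70.5124
dy/dx = 355/70.5124 = 5.0346

5.0346


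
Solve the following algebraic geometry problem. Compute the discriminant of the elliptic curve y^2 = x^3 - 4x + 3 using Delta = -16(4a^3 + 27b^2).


Compute each component:
4a^3 = 4*(-4)^3 = 4*(-64) = -256
27b^2 = 27*3^2 = 27*9 = 243
4a^3 + 27b^2 = -256 + 243 = -13
Delta = -16*(-13) = 208

208


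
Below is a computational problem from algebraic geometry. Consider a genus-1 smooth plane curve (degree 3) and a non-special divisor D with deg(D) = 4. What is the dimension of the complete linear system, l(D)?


First, compute the genus of a smooth plane curve of degree 3:
g = (d-1)(d-2)/2 = (3-1)(3-2)/2 = 1
For a non-special divisor D (i.e., h^1(D) = 0), Riemann-Roch gives:
l(D) = deg(D) - g + 1
Since deg(D) = 4 >= 2g - 1 = 1, D is non-special.
l(D) = 4 - 1 + 1 = 4

4


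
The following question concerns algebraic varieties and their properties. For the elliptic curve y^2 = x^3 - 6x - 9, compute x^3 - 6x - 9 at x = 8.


Compute x^3 - 6x - 9 at x = 8:
x^3 = 8^3 = 512
(-6)*x = (-6)*8 = -48
Sum: 512 - 48 - 9 = 455

455


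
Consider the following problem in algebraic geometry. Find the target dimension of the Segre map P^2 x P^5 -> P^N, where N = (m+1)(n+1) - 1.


The Segre embedding maps P^m x P^n into P^N via
all products of coordinates from each factor.
N = (m+1)(n+1) - 1
N = (2+1)(5+1) - 1
N = 3*6 - 1
N = 18 - 1 = 17

17


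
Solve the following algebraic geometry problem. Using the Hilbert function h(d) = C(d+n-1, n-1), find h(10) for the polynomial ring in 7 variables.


The Hilbert function for the polynomial ring in 7 variables is:
h(d) = C(d+n-1, n-1)
h(10) = C(10+7-1, 7-1) = C(16, 6)
= 16! / (6! * 10!)
= 8008

8008


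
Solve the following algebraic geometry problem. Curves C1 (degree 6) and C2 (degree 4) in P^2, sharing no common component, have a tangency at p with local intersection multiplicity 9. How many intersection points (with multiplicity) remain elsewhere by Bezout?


By Bezout's theorem, the total intersection number is d1 * d2.
Total = 6 * 4 = 24
Intersection multiplicity at p = 9
Remaining intersections = 24 - 9 = 15

15


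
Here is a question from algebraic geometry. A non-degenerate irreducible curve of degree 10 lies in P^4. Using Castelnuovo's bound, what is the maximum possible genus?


Castelnuovo's bound: write d - 1 = m(r-1) + epsilon with 0 <= epsilon < r-1.
d - 1 = 10 - 1 = 9
r - 1 = 4 - 1 = 3
9 = 3*3 + 0, so m = 3, epsilon = 0
pi(d, r) = m(m-1)(r-1)/2 + m*epsilon
= 3*2*3/2 + 3*0
= 18/2 + 0
= 9 + 0 = 9

9


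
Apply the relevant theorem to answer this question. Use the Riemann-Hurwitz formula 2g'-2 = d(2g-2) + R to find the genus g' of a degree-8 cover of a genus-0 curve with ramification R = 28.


Riemann-Hurwitz formula: 2g' - 2 = d(2g - 2) + R
Given: d = 8, g = 0, R = 28
2g' - 2 = 8*(2*0 - 2) + 28
2g' - 2 = 8*(-2) + 28
2g' - 2 = -16 + 28 = 12
2g' = 14
g' = 7

7


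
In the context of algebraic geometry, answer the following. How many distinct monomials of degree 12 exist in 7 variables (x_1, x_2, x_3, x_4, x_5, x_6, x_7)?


The number of degree-12 monomials in 7 variables is C(d+n-1, n-1).
= C(12+7-1, 7-1) = C(18, 6)
= 18564

18564


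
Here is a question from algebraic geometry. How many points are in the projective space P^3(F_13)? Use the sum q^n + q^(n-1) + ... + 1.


P^3(F_13) has (q^(n+1) - 1)/(q - 1) points.
= 13^3 + 13^2 + 13^1 + 13^0
= 2197 + 169 + 13 + 1
= 2380

2380


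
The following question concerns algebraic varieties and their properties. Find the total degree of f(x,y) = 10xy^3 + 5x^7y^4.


Examine each term for its total degree (sum of exponents).
  Term '10xy^3' has total degree 1+3 = 4.
  Term '5x^7y^4' has total degree 7+4 = 11.
The maximum total degree among all terms is 11.

11


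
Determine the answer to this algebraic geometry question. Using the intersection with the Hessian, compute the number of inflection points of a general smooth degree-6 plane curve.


For a general smooth plane curve C of degree d, the inflection points are
the intersection of C with its Hessian curve, which has degree 3(d-2).
By Bezout, the total intersection number is d * 3(d-2) = 6 * 12 = 72.
For a general curve every flex is ordinary, so each contributes
multiplicity 1 to C·Hess(C), and the number of distinct inflection
points is 3d(d-2).
Inflection points = 3*6*(6-2) = 3*6*4 = 72

72


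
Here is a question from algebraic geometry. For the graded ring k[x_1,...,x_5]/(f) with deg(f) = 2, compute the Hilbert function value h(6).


For R = k[x_1,...,x_n]/(f) with f homogeneous of degree e:
The Hilbert series is (1 - t^e)/(1 - t)^n.
So h(d) = C(d+n-1, n-1) - C(d-e+n-1, n-1) for d >= e.
With n=5, e=2, d=6:
C(6+5-1, 5-1) = C(10, 4) = 210
C(6-2+5-1, 5-1) = C(8, 4) = 70
h(6) = 210 - 70 = 140

140


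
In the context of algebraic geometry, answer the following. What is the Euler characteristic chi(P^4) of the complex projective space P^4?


The complex projective space P^4 has one cell in each even real dimension 0, 2, ..., 8.
The cohomology groups are H^{2k}(P^4) = Z for k = 0,...,4, and 0 otherwise.
Euler characteristic = sum of Betti numbers = 1 per even-dimensional cohomology group.
chi(P^4) = 4 + 1 = 5

5


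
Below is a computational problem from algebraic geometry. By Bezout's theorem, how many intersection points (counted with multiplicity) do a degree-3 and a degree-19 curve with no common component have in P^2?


Bezout's theorem states the intersection count equals the product of degrees.
Intersection count = 3 * 19 = 57

57


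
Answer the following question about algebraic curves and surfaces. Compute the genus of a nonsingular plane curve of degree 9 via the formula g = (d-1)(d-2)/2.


Using the genus formula for smooth plane curves:
g = (d-1)(d-2)/2
g = (9-1)(9-2)/2
g = 8*7/2
g = 56/2 = 28

28


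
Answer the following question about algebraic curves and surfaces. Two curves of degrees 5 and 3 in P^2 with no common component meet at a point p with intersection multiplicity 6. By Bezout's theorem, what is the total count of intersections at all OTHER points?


By Bezout's theorem, the total intersection number is d1 * d2.
Total = 5 * 3 = 15
Intersection multiplicity at p = 6
Remaining intersections = 15 - 6 = 9

9


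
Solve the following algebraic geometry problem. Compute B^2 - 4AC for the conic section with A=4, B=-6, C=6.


The discriminant of a conic Ax^2 + Bxy + Cy^2 + ... = 0 is B^2 - 4AC.
B^2 = (-6)^2 = 36
4AC = 4*4*6 = 96
Discriminant = 36 - 96 = -60

-60


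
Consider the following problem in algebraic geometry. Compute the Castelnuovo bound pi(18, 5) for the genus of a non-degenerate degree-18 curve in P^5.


Castelnuovo's bound: write d - 1 = m(r-1) + epsilon with 0 <= epsilon < r-1.
d - 1 = 18 - 1 = 17
r - 1 = 5 - 1 = 4
17 = 4*4 + 1, so m = 4, epsilon = 1
pi(d, r) = m(m-1)(r-1)/2 + m*epsilon
= 4*3*4/2 + 4*1
= 48/2 + 4
= 24 + 4 = 28

28


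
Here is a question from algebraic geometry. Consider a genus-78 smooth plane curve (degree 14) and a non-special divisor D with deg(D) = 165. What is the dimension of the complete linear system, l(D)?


First, compute the genus of a smooth plane curve of degree 14:
g = (d-1)(d-2)/2 = (14-1)(14-2)/2 = 78
For a non-special divisor D (i.e., h^1(D) = 0), Riemann-Roch gives:
l(D) = deg(D) - g + 1
Since deg(D) = 165 >= 2g - 1 = 155, D is non-special.
l(D) = 165 - 78 + 1 = 88

88


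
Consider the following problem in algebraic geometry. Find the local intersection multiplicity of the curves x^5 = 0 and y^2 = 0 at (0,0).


The intersection multiplicity of V(x^a) and V(y^b) at the origin is:
I(O; V(x^5), V(y^2)) = dim_k(k[x,y]/(x^5, y^2))
A basis for k[x,y]/(x^5, y^2) is the set of monomials x^i * y^j
where 0 <= i < 5 and 0 <= j < 2.
The number of such monomials is 5 * 2 = 10

10


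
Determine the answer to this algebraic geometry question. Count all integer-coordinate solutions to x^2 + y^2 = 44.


Systematically check integer values of x where x^2 <= 44.
For each valid x, check if 44 - x^2 is a perfect square.
Total integer solutions found: 0

0


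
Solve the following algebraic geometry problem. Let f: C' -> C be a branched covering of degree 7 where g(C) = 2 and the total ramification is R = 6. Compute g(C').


Riemann-Hurwitz formula: 2g' - 2 = d(2g - 2) + R
Given: d = 7, g = 2, R = 6
2g' - 2 = 7*(2*2 - 2) + 6
2g' - 2 = 7*2 + 6
2g' - 2 = 14 + 6 = 20
2g' = 22
g' = 11

11


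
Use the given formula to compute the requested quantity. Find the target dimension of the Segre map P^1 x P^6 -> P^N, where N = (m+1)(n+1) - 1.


The Segre embedding maps P^m x P^n into P^N via
all products of coordinates from each factor.
N = (m+1)(n+1) - 1
N = (1+1)(6+1) - 1
N = 2*7 - 1
N = 14 - 1 = 13

13


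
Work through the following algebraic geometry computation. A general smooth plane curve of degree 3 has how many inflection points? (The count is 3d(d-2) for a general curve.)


For a general smooth plane curve C of degree d, the inflection points are
the intersection of C with its Hessian curve, which has degree 3(d-2).
By Bezout, the total intersection number is d * 3(d-2) = 3 * 3 = 9.
For a general curve every flex is ordinary, so each contributes
multiplicity 1 to C·Hess(C), and the number of distinct inflection
points is 3d(d-2).
Inflection points = 3*3*(3-2) = 3*3*1 = 9

9


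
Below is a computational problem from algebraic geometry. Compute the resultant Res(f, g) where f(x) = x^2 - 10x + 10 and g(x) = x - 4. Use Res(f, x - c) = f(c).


For Res(f, x - c), we evaluate f at x = c.
f(4) = 4^2 - 10*4 + 10
= 16 - 40 + 10
= -24 + 10 = -14
Res(f, g) = -14

-14


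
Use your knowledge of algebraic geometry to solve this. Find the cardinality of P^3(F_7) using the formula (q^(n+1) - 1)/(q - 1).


P^3(F_7) has (q^(n+1) - 1)/(q - 1) points.
= 7^3 + 7^2 + 7^1 + 7^0
= 343 + 49 + 7 + 1
= 400

400


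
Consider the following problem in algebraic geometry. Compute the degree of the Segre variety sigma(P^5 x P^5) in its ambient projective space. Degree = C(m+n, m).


The degree of the Segre variety P^5 x P^5 is C(m+n, m).
= C(10, 5)
= 252

252


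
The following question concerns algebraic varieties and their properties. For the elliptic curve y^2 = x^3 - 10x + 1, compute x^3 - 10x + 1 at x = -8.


Compute x^3 - 10x + 1 at x = -8:
x^3 = (-8)^3 = -512
(-10)*x = (-10)*(-8) = 80
Sum: -512 + 80 + 1 = -431

-431


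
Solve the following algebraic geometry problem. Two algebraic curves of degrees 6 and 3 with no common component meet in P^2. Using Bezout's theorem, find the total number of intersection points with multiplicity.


Bezout's theorem states the intersection count equals the product of degrees.
Intersection count = 6 * 3 = 18

18


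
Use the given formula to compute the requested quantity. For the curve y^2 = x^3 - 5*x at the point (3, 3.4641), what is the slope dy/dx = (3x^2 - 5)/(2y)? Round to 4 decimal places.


Using implicit differentiation of y^2 = x^3 - 5*x:
2y * dy/dx = 3x^2 - 5
dy/dx = (3x^2 - 5)/(2y)
Numerator: 3*3^2 - 5 = 22
Denominator: 2*3.4641 = 6.9282
dy/dx = 22/6.9282 = 3.1754

3.1754


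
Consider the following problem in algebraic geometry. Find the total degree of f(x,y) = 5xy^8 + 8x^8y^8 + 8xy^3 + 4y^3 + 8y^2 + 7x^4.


Examine each term for its total degree (sum of exponents).
  Term '5xy^8' has total degree 1+8 = 9.
  Term '8x^8y^8' has total degree 8+8 = 16.
  Term '8xy^3' has total degree 1+3 = 4.
  Term '4y^3' has total degree 0+3 = 3.
  Term '8y^2' has total degree 0+2 = 2.
  Term '7x^4' has total degree 4+0 = 4.
The maximum total degree among all terms is 16.

16


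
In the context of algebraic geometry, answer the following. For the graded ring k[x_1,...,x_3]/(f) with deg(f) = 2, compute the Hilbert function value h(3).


For R = k[x_1,...,x_n]/(f) with f homogeneous of degree e:
The Hilbert series is (1 - t^e)/(1 - t)^n.
So h(d) = C(d+n-1, n-1) - C(d-e+n-1, n-1) for d >= e.
With n=3, e=2, d=3:
C(3+3-1, 3-1) = C(5, 2) = 10
C(3-2+3-1, 3-1) = C(3, 2) = 3
h(3) = 10 - 3 = 7

7


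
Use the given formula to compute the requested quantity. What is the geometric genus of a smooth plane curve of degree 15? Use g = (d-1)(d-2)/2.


Using the genus formula for smooth plane curves:
g = (d-1)(d-2)/2
g = (15-1)(15-2)/2
g = 14*13/2
g = 182/2 = 91

91


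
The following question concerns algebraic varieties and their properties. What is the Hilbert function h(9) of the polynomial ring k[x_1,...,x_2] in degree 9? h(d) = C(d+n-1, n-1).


The Hilbert function for the polynomial ring in 2 variables is:
h(d) = C(d+n-1, n-1)
h(9) = C(9+2-1, 2-1) = C(10, 1)
= 10! / (1! * 9!)
= 10

10


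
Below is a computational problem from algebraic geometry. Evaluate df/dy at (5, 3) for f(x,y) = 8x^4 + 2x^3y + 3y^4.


df/dy = 2*x^3 + 4*3*y^3
At (5,3): 2*5^3 + 4*3*3^3
= 250 + 324
= 574

574


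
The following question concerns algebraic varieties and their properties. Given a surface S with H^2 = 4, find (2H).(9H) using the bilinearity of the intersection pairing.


Using bilinearity of the intersection pairing on a surface S:
(aH).(bH) = ab * (H.H)
We have H^2 = 4.
D.E = (2H).(9H) = 2*9*4
= 18*4
= 72

72


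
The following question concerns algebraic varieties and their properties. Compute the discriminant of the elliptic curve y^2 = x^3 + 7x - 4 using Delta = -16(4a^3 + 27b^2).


Compute each component:
4a^3 = 4*7^3 = 4*343 = 1372
27b^2 = 27*(-4)^2 = 27*16 = 432
4a^3 + 27b^2 = 1372 + 432 = 1804
Delta = -16*1804 = -28864

-28864


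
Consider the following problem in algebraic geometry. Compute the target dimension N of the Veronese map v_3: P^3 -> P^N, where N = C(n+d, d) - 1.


The Veronese embedding v_d: P^n -> P^N maps each point to all
degree-d monomials in n+1 homogeneous coordinates.
N = C(n+d, d) - 1
N = C(3+3, 3) - 1
N = C(6, 3) - 1
C(6, 3) = 20
N = 20 - 1 = 19

19


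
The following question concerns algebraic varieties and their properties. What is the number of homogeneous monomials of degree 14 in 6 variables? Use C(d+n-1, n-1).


The number of degree-14 monomials in 6 variables is C(d+n-1, n-1).
= C(14+6-1, 6-1) = C(19, 5)
= 11628

11628


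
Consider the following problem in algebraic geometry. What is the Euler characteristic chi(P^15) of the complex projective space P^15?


The complex projective space P^15 has one cell in each even real dimension 0, 2, ..., 30.
The cohomology groups are H^{2k}(P^15) = Z for k = 0,...,15, and 0 otherwise.
Euler characteristic = sum of Betti numbers = 1 per even-dimensional cohomology group.
chi(P^15) = 15 + 1 = 16

16
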